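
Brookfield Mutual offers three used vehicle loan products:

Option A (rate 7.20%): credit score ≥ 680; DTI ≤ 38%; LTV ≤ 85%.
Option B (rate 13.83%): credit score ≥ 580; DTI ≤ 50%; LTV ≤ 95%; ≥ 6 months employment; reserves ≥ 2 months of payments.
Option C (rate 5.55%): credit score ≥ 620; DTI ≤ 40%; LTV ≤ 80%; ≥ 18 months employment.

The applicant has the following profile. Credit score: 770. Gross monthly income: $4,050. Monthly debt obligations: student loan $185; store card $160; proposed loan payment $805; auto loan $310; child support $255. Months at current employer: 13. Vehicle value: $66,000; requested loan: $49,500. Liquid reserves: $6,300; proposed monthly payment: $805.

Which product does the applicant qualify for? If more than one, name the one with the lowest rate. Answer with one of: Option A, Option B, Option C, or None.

Option B

Total debts = (185 + 160 + 805 + 310 + 255) = 1,715; DTI = 1,715/4,050 = 42.3%.
LTV = 49,500/66,000 = 75%.
Reserves = 6,300/805 = 7.8 months.
Option A: score 770 ≥ 680; DTI 42.3% > 38%; LTV 75% ≤ 85% → does not qualify.
Option B: score 770 ≥ 580; DTI 42.3% ≤ 50%; LTV 75% ≤ 95%; employment 13 ≥ 6 mo; reserves 7.8 ≥ 2 mo → qualifies.
Option C: score 770 ≥ 620; DTI 42.3% > 40%; LTV 75% ≤ 80%; employment 13 < 18 mo → does not qualify.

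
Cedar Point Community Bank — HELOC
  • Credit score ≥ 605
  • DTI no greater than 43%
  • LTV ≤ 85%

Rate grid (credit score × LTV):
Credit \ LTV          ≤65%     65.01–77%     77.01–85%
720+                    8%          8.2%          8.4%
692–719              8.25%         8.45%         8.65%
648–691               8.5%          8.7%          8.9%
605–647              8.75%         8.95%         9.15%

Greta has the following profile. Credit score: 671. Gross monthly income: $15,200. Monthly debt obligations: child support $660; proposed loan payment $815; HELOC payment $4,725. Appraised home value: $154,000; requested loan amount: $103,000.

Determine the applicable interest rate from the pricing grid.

8.7%

Credit score 671 ≥ 605; Total monthly debts = (660 + 815 + 4,725) = 6,200. Debt-to-income = 6,200/15,200 = 40.8% — meets 43% limit
Loan-to-value = 103,000/154,000 = 66.9% — pass (85% max)
Row: 671 falls in 648–691. Column: 66.9% falls in 65.01–77%. Rate = 8.7%.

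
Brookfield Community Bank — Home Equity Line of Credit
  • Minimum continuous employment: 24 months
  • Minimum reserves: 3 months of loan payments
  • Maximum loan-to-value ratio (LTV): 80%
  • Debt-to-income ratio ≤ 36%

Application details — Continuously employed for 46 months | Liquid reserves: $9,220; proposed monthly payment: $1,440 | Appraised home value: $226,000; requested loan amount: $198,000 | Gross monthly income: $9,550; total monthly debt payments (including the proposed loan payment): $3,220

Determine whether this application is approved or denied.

Denied

Employment 46 ≥ 24 months
Reserves = 9,220/1,440 = 6.4 months ≥ 3
Loan-to-value = 198,000/226,000 = 87.6% — fail (80% max)
DTI = 3,220/9,550 = 33.7% ≤ 36%
Fails on LTV.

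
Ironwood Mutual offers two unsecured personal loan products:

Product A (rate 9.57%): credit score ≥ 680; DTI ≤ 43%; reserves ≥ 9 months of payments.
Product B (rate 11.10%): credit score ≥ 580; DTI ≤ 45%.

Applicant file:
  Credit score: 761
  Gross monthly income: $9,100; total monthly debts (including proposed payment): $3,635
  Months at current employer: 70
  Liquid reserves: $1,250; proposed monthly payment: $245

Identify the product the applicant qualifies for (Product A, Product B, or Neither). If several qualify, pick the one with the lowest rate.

Product B

DTI = 3,635/9,100 = 39.9%.
Reserves = 1,250/245 = 5.1 months.
Product A: score 761 ≥ 680; DTI 39.9% ≤ 43%; reserves 5.1 < 9 mo → does not qualify.
Product B: score 761 ≥ 580; DTI 39.9% ≤ 45% → qualifies.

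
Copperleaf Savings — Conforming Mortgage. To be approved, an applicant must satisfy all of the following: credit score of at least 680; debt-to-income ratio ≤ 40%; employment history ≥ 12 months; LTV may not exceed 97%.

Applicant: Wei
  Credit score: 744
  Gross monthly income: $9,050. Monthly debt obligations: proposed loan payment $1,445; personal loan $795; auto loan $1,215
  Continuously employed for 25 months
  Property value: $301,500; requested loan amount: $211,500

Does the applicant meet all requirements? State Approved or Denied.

Approved

Credit score 744 ≥ 680 (meets)
Total monthly debts = (1,445 + 795 + 1,215) = 3,455. DTI: 3,455 ÷ 9,050 = 38.2%, within the 40% cap
Employment 25 ≥ 12 months
LTV = 211,500/301,500 = 70.1% ≤ 97%
All criteria satisfied.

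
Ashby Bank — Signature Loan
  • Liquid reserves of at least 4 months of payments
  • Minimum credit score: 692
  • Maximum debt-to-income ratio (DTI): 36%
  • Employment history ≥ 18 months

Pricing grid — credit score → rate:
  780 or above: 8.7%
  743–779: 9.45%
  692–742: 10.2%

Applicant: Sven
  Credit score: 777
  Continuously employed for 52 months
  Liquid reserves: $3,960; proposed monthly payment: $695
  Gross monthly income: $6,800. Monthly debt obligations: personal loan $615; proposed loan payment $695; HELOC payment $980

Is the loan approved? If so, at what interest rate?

Approved at 9.45%

Credit score 777 ≥ 692 (meets minimum)
Liquid reserves cover 3,960/695 = 5.7 months — ≥ 4 required
Total monthly debts = (615 + 695 + 980) = 2,290. DTI: 2,290 ÷ 6,800 = 33.7%, within the 36% cap
Employment 52 ≥ 18 months
All requirements met. Score 777 falls in the 743–779 tier → 9.45%.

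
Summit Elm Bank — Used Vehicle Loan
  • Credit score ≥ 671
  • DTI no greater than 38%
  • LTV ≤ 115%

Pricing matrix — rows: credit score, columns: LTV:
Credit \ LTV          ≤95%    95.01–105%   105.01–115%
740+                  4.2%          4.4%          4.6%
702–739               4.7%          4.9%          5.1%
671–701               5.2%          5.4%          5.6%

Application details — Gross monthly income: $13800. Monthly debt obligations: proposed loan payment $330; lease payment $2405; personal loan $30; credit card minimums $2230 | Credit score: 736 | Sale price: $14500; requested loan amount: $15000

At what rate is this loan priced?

4.9%

Credit score 736 ≥ 671; Total monthly debts = (330 + 2,405 + 30 + 2,230) = 4,995. DTI = 4,995/13,800 = 36.2% ≤ 38%
Loan-to-value = 15,000/14,500 = 103.4% — pass (115% max)
Credit 736 → row 702–739; LTV 103.4% → column 95.01–105%. Grid cell → 4.9%.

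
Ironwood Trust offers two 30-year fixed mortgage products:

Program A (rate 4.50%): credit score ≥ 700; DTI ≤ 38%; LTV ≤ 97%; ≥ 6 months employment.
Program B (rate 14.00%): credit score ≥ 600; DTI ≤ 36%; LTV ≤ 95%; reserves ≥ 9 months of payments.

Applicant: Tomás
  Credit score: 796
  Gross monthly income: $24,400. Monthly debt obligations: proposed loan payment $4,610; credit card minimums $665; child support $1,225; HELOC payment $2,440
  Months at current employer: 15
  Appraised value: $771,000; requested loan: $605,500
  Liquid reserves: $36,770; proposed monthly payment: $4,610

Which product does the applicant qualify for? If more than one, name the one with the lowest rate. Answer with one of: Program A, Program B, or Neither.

Program A

Total debts = (4,610 + 665 + 1,225 + 2,440) = 8,940; DTI = 8,940/24,400 = 36.6%.
LTV = 605,500/771,000 = 78.5%.
Reserves = 36,770/4,610 = 8.0 months.
Program A: score 796 ≥ 700; DTI 36.6% ≤ 38%; LTV 78.5% ≤ 97%; employment 15 ≥ 6 mo → qualifies.
Program B: score 796 ≥ 600; DTI 36.6% > 36%; LTV 78.5% ≤ 95%; reserves 8.0 < 9 mo → does not qualify.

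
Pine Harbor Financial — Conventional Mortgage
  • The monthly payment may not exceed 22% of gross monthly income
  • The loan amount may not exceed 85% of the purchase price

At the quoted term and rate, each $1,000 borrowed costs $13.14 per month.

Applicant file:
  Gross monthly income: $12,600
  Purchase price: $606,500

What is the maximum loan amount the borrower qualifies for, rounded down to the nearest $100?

$210,900

Payment cap: 22% × $12,600 = $2,772/month.
At $13.14 per $1,000, that supports 2,772/13.14 × 1,000 ≈ $210,958 → $210,900.
LTV cap: 85% × $606,500 = $515,525 → $515,500.
Binding constraint: payment-to-income.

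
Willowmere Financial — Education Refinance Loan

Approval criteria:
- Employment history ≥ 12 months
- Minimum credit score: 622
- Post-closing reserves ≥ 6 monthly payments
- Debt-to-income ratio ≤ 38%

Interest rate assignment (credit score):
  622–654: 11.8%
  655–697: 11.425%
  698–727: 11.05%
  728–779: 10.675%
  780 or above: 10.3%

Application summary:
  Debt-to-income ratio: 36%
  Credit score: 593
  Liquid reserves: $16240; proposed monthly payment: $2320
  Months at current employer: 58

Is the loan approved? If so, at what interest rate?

Credit score 593 < 622 (below minimum)
DTI 36% is within the 38% limit
Employment 58 ≥ 12 months
Reserves = 16,240/2,320 = 7.0 months ≥ 6
Not all requirements met → denied.

Denied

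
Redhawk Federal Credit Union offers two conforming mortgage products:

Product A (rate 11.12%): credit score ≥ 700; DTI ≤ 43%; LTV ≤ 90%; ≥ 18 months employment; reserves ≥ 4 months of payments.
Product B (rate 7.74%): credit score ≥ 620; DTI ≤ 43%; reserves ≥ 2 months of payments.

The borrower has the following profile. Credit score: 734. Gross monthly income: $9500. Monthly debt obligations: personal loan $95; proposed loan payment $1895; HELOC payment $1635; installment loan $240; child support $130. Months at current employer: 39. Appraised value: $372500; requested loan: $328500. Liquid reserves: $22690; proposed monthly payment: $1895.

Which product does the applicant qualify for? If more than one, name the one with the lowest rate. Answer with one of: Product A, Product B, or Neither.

Product B

Total debts = (95 + 1,895 + 1,635 + 240 + 130) = 3,995; DTI = 3,995/9,500 = 42.1%.
LTV = 328,500/372,500 = 88.2%.
Reserves = 22,690/1,895 = 12.0 months.
Product A: score 734 ≥ 700; DTI 42.1% ≤ 43%; LTV 88.2% ≤ 90%; employment 39 ≥ 18 mo; reserves 12.0 ≥ 4 mo → qualifies.
Product B: score 734 ≥ 620; DTI 42.1% ≤ 43%; reserves 12.0 ≥ 2 mo → qualifies.
Qualifying: Product A, Product B. Lowest rate is 7.74% → Product B.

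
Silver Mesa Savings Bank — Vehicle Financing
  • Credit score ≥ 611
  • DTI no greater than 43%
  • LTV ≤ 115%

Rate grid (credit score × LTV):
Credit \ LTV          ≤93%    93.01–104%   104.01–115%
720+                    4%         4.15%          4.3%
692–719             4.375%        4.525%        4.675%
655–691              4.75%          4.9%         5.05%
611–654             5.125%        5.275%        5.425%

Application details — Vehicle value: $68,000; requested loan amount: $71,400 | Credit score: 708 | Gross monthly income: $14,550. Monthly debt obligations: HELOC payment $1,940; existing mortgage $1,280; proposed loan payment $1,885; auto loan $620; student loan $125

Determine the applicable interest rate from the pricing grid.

Credit score 708 ≥ 611; Total monthly debts = (1,940 + 1,280 + 1,885 + 620 + 125) = 5,850. Debt-to-income = 5,850/14,550 = 40.2% — meets 43% limit
Loan-to-value = 71,400/68,000 = 105% — pass (115% max)
Score 708 is in the 692–719 band; LTV 105% is in the 104.01–115% band → 4.675%.

4.675%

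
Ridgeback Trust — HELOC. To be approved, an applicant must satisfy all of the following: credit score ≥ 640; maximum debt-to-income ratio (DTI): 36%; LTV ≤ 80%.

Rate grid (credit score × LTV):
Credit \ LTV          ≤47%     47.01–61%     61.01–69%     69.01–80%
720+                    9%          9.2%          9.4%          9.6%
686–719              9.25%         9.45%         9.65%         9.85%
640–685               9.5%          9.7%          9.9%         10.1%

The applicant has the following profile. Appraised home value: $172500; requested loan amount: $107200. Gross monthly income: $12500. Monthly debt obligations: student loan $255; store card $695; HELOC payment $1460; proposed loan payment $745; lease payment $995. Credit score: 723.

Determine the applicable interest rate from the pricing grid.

Credit score 723 ≥ 640; Total monthly debts = (255 + 695 + 1,460 + 745 + 995) = 4,150. DTI: 4,150 ÷ 12,500 = 33.2%, within the 36% cap
LTV: 107,200 ÷ 172,500 = 62.1%, within 80% cap
Score 723 is in the 720+ band; LTV 62.1% is in the 61.01–69% band → 9.4%.

9.4%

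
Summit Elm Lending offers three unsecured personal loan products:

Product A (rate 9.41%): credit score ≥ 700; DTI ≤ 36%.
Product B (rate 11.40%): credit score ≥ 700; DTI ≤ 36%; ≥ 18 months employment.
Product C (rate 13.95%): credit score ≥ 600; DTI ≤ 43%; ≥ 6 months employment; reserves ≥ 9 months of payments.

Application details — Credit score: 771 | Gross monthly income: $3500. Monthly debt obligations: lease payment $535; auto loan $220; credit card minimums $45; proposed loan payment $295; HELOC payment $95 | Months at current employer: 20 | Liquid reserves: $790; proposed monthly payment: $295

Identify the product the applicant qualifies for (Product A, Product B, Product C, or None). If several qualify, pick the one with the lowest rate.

Total debts = (535 + 220 + 45 + 295 + 95) = 1,190; DTI = 1,190/3,500 = 34%.
Reserves = 790/295 = 2.7 months.
Product A: score 771 ≥ 700; DTI 34% ≤ 36% → qualifies.
Product B: score 771 ≥ 700; DTI 34% ≤ 36%; employment 20 ≥ 18 mo → qualifies.
Product C: score 771 ≥ 600; DTI 34% ≤ 43%; employment 20 ≥ 6 mo; reserves 2.7 < 9 mo → does not qualify.
Qualifying: Product A, Product B. Lowest rate is 9.41% → Product A.

Product A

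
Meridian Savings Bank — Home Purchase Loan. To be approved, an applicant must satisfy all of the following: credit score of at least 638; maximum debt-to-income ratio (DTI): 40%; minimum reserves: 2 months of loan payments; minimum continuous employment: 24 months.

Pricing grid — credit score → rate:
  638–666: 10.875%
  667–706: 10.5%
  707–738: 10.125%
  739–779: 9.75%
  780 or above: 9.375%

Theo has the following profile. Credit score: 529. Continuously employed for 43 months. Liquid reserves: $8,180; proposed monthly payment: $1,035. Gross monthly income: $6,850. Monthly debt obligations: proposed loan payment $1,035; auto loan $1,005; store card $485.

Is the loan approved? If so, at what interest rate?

Credit score 529 < 638 (below minimum)
Employment 43 ≥ 24 months
Liquid reserves cover 8,180/1,035 = 7.9 months — ≥ 2 required
Total monthly debts = (1,035 + 1,005 + 485) = 2,525. DTI = 2,525/6,850 = 36.9% ≤ 40%
Not all requirements met → denied.

Denied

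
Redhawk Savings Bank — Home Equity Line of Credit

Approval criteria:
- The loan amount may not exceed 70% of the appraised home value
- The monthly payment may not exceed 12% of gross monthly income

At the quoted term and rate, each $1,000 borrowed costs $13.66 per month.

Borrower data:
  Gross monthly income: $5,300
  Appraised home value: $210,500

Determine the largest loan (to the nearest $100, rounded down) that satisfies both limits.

Payment cap: 12% × $5,300 = $636/month.
At $13.66 per $1,000, that supports 636/13.66 × 1,000 ≈ $46,559 → $46,500.
LTV cap: 70% × $210,500 = $147,350 → $147,300.
Binding constraint: payment-to-income.

$46,500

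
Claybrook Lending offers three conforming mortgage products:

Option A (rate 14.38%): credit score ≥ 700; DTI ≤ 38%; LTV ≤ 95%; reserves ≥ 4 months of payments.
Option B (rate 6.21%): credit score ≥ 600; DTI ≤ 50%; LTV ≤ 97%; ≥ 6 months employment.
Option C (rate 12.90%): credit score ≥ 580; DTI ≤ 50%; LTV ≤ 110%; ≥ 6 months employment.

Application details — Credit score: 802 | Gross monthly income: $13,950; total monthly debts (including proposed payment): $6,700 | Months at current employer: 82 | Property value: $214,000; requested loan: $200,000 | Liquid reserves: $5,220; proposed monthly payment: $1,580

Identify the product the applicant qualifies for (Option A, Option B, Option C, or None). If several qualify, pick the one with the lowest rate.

DTI = 6,700/13,950 = 48%.
LTV = 200,000/214,000 = 93.5%.
Reserves = 5,220/1,580 = 3.3 months.
Option A: score 802 ≥ 700; DTI 48% > 38%; LTV 93.5% ≤ 95%; reserves 3.3 < 4 mo → does not qualify.
Option B: score 802 ≥ 600; DTI 48% ≤ 50%; LTV 93.5% ≤ 97%; employment 82 ≥ 6 mo → qualifies.
Option C: score 802 ≥ 580; DTI 48% ≤ 50%; LTV 93.5% ≤ 110%; employment 82 ≥ 6 mo → qualifies.
Qualifying: Option B, Option C. Lowest rate is 6.21% → Option B.

Option B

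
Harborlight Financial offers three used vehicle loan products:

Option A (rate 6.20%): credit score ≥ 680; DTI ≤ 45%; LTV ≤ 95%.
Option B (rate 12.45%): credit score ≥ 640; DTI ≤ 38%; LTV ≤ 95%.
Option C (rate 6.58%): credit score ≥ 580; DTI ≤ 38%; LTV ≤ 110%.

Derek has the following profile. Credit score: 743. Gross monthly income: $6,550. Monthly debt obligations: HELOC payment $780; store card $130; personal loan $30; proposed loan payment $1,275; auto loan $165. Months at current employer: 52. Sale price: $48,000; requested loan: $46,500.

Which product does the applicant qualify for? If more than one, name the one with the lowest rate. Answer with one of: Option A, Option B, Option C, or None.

Total debts = (780 + 130 + 30 + 1,275 + 165) = 2,380; DTI = 2,380/6,550 = 36.3%.
LTV = 46,500/48,000 = 96.9%.
Option A: score 743 ≥ 680; DTI 36.3% ≤ 45%; LTV 96.9% > 95% → does not qualify.
Option B: score 743 ≥ 640; DTI 36.3% ≤ 38%; LTV 96.9% > 95% → does not qualify.
Option C: score 743 ≥ 580; DTI 36.3% ≤ 38%; LTV 96.9% ≤ 110% → qualifies.

Option C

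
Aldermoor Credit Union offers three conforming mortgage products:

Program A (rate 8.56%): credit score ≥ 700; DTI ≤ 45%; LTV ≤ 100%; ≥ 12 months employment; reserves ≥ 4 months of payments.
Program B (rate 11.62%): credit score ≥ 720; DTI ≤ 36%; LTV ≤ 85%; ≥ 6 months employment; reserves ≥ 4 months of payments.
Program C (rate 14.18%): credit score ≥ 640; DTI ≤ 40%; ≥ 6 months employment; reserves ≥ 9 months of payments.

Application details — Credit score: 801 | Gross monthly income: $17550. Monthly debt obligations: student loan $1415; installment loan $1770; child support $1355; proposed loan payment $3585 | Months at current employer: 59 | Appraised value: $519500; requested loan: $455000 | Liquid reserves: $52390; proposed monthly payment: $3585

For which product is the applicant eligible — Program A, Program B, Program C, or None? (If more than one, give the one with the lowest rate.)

None

Total debts = (1,415 + 1,770 + 1,355 + 3,585) = 8,125; DTI = 8,125/17,550 = 46.3%.
LTV = 455,000/519,500 = 87.6%.
Reserves = 52,390/3,585 = 14.6 months.
Program A: score 801 ≥ 700; DTI 46.3% > 45%; LTV 87.6% ≤ 100%; employment 59 ≥ 12 mo; reserves 14.6 ≥ 4 mo → does not qualify.
Program B: score 801 ≥ 720; DTI 46.3% > 36%; LTV 87.6% > 85%; employment 59 ≥ 6 mo; reserves 14.6 ≥ 4 mo → does not qualify.
Program C: score 801 ≥ 640; DTI 46.3% > 40%; employment 59 ≥ 6 mo; reserves 14.6 ≥ 9 mo → does not qualify.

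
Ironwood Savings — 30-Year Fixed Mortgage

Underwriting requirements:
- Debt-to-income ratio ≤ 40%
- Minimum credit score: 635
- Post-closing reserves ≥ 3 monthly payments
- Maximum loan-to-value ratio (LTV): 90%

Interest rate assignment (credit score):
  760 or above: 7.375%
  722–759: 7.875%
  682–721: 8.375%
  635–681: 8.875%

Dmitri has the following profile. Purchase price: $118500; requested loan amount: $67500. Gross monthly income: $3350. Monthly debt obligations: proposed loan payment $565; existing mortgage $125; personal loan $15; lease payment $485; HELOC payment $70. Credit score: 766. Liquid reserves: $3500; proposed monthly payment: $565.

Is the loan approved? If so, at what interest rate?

Approved at 7.375%

Credit score 766 ≥ 635 (meets minimum)
LTV: 67,500 ÷ 118,500 = 57%, within 90% cap
Total monthly debts = (565 + 125 + 15 + 485 + 70) = 1,260. Debt-to-income = 1,260/3,350 = 37.6% — meets 40% limit
Liquid reserves cover 3,500/565 = 6.2 months — ≥ 3 required
All requirements met. Score 766 falls in the 760 or above tier → 7.375%.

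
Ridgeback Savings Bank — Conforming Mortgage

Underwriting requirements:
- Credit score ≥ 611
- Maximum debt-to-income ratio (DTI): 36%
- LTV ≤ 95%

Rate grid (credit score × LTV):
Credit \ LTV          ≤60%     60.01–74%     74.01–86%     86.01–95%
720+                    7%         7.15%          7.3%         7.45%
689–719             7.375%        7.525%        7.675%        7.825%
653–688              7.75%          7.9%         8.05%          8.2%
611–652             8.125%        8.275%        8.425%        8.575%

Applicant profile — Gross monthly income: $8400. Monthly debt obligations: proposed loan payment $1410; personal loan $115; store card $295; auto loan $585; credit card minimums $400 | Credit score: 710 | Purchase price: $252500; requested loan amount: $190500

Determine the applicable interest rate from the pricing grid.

Credit score 710 ≥ 611; Total monthly debts = (1,410 + 115 + 295 + 585 + 400) = 2,805. DTI: 2,805 ÷ 8,400 = 33.4%, within the 36% cap
Loan-to-value = 190,500/252,500 = 75.4% — pass (95% max)
Score 710 is in the 689–719 band; LTV 75.4% is in the 74.01–86% band → 7.675%.

7.675%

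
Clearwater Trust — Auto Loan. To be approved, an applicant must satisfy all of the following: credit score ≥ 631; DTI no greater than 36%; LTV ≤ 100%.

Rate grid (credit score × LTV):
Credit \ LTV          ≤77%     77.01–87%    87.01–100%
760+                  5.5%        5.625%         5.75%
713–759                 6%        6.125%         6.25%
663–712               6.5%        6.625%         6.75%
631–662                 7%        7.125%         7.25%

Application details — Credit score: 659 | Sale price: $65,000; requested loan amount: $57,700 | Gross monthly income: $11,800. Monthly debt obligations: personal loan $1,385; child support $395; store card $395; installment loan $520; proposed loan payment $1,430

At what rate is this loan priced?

7.25%

Credit score 659 ≥ 631; Total monthly debts = (1,385 + 395 + 395 + 520 + 1,430) = 4,125. Debt-to-income = 4,125/11,800 = 35% — meets 36% limit
LTV: 57,700 ÷ 65,000 = 88.8%, within 100% cap
Score 659 is in the 631–662 band; LTV 88.8% is in the 87.01–100% band → 7.25%.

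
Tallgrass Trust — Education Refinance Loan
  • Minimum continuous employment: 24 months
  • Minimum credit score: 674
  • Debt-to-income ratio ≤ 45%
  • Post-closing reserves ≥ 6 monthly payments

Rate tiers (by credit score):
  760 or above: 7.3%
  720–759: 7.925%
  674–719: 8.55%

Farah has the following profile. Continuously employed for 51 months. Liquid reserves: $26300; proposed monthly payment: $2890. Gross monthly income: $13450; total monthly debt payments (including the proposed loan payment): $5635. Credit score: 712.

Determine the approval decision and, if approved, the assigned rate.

Approved at 8.55%

Credit score 712 ≥ 674 (meets minimum)
Employment 51 ≥ 24 months
DTI: 5,635 ÷ 13,450 = 41.9%, within the 45% cap
Reserves: 26,300 ÷ 2,890 = 9.1 months (meets 6-month minimum)
All requirements met. Score 712 falls in the 674–719 tier → 8.55%.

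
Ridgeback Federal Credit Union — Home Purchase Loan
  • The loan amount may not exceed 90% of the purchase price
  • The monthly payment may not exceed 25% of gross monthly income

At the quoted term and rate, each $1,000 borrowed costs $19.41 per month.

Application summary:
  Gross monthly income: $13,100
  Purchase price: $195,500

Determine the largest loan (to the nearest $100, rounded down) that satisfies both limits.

$168,700

Payment cap: 25% × $13,100 = $3,275/month.
At $19.41 per $1,000, that supports 3,275/19.41 × 1,000 ≈ $168,727 → $168,700.
LTV cap: 90% × $195,500 = $175,950 → $175,900.
Binding constraint: payment-to-income.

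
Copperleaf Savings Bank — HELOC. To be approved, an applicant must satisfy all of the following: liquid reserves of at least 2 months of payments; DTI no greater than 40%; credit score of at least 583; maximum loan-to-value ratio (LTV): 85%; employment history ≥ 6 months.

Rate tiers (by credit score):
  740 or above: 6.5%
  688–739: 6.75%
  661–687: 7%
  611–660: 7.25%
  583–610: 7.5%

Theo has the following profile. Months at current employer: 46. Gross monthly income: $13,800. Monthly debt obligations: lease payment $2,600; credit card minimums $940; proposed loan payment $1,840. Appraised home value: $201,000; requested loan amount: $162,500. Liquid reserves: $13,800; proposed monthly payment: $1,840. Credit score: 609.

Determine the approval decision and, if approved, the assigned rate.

Approved at 7.5%

Credit score 609 ≥ 583 (meets minimum)
LTV: 162,500 ÷ 201,000 = 80.8%, within 85% cap
Employment 46 ≥ 6 months
Total monthly debts = (2,600 + 940 + 1,840) = 5,380. DTI = 5,380/13,800 = 39% ≤ 40%
Reserves: 13,800 ÷ 1,840 = 7.5 months (meets 2-month minimum)
All requirements met. Score 609 falls in the 583–610 tier → 7.5%.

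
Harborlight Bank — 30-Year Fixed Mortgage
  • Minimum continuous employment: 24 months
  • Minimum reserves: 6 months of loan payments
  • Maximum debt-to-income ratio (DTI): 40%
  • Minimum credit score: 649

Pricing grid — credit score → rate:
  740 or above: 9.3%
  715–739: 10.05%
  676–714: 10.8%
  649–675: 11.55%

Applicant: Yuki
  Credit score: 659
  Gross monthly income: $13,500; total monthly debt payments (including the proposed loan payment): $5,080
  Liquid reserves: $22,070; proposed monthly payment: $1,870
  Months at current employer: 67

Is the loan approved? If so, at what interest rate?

Approved at 11.55%

Credit score 659 ≥ 649 (meets minimum)
DTI: 5,080 ÷ 13,500 = 37.6%, within the 40% cap
Employment 67 ≥ 24 months
Liquid reserves cover 22,070/1,870 = 11.8 months — ≥ 6 required
All requirements met. Score 659 falls in the 649–675 tier → 11.55%.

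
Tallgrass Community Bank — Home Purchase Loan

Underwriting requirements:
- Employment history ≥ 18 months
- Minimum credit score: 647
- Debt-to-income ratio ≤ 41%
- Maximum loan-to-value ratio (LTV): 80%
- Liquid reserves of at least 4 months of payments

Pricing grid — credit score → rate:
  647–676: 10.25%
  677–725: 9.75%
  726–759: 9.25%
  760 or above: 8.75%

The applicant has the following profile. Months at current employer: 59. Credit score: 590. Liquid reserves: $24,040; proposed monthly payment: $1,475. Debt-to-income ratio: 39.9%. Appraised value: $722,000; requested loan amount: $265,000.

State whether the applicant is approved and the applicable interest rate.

Denied

Credit score 590 < 647 (below minimum)
Employment 59 ≥ 18 months
Liquid reserves cover 24,040/1,475 = 16.3 months — ≥ 4 required
Loan-to-value = 265,000/722,000 = 36.7% — pass (80% max)
DTI 39.9% ≤ 41%
Not all requirements met → denied.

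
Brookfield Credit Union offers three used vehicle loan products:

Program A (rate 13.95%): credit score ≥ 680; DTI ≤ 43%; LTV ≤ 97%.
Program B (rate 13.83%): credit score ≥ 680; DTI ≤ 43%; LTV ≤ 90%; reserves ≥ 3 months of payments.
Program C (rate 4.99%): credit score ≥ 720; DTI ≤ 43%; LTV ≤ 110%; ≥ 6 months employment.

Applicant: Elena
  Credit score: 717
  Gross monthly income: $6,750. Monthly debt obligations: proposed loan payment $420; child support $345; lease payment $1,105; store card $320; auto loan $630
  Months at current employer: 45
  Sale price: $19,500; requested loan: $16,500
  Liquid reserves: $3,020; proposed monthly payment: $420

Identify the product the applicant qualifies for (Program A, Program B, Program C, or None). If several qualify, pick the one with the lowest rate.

Total debts = (420 + 345 + 1,105 + 320 + 630) = 2,820; DTI = 2,820/6,750 = 41.8%.
LTV = 16,500/19,500 = 84.6%.
Reserves = 3,020/420 = 7.2 months.
Program A: score 717 ≥ 680; DTI 41.8% ≤ 43%; LTV 84.6% ≤ 97% → qualifies.
Program B: score 717 ≥ 680; DTI 41.8% ≤ 43%; LTV 84.6% ≤ 90%; reserves 7.2 ≥ 3 mo → qualifies.
Program C: score 717 < 720; DTI 41.8% ≤ 43%; LTV 84.6% ≤ 110%; employment 45 ≥ 6 mo → does not qualify.
Qualifying: Program A, Program B. Lowest rate is 13.83% → Program B.

Program B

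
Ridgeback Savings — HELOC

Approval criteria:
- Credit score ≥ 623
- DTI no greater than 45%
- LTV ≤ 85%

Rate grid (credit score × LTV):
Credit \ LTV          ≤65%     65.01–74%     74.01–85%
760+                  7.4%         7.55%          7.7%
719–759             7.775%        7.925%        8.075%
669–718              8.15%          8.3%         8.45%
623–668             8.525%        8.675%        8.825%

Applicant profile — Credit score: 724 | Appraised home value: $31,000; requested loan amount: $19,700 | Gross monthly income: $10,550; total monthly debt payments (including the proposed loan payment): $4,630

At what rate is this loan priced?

7.775%

Credit score 724 ≥ 623; Debt-to-income = 4,630/10,550 = 43.9% — meets 45% limit
Loan-to-value = 19,700/31,000 = 63.5% — pass (85% max)
Score 724 is in the 719–759 band; LTV 63.5% is in the ≤65% band → 7.775%.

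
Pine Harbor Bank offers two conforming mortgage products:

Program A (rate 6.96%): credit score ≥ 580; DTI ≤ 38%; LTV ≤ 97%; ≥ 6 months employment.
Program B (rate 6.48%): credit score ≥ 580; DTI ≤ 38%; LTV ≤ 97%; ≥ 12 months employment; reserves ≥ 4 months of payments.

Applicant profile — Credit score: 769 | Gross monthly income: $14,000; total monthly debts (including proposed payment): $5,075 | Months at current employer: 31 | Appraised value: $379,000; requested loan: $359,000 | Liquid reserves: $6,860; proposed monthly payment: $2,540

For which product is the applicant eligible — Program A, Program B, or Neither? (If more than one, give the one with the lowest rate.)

DTI = 5,075/14,000 = 36.2%.
LTV = 359,000/379,000 = 94.7%.
Reserves = 6,860/2,540 = 2.7 months.
Program A: score 769 ≥ 580; DTI 36.2% ≤ 38%; LTV 94.7% ≤ 97%; employment 31 ≥ 6 mo → qualifies.
Program B: score 769 ≥ 580; DTI 36.2% ≤ 38%; LTV 94.7% ≤ 97%; employment 31 ≥ 12 mo; reserves 2.7 < 4 mo → does not qualify.

Program A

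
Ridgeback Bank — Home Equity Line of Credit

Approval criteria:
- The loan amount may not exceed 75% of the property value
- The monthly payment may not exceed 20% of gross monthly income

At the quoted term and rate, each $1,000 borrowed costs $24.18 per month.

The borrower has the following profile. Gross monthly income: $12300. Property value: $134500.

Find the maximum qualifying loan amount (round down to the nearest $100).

Payment cap: 20% × $12,300 = $2,460/month.
At $24.18 per $1,000, that supports 2,460/24.18 × 1,000 ≈ $101,736 → $101,700.
LTV cap: 75% × $134,500 = $100,875 → $100,800.
Binding constraint: loan-to-value.

$100,800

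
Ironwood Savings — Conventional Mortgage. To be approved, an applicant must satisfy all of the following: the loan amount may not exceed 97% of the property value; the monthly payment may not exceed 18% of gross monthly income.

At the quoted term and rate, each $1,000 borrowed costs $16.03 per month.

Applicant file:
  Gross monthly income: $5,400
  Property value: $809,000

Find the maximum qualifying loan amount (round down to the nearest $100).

$60,600

Payment cap: 18% × $5,400 = $972/month.
At $16.03 per $1,000, that supports 972/16.03 × 1,000 ≈ $60,636 → $60,600.
LTV cap: 97% × $809,000 = $784,730 → $784,700.
Binding constraint: payment-to-income.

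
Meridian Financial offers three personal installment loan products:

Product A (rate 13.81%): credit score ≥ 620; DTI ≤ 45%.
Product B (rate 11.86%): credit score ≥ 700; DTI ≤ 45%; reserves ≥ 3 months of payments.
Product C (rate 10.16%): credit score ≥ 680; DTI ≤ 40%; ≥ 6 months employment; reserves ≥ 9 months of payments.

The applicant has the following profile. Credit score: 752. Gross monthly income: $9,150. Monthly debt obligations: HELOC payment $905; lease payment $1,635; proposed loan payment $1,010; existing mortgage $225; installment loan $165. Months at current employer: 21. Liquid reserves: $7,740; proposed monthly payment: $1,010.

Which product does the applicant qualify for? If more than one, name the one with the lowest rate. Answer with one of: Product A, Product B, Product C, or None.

Product B

Total debts = (905 + 1,635 + 1,010 + 225 + 165) = 3,940; DTI = 3,940/9,150 = 43.1%.
Reserves = 7,740/1,010 = 7.7 months.
Product A: score 752 ≥ 620; DTI 43.1% ≤ 45% → qualifies.
Product B: score 752 ≥ 700; DTI 43.1% ≤ 45%; reserves 7.7 ≥ 3 mo → qualifies.
Product C: score 752 ≥ 680; DTI 43.1% > 40%; employment 21 ≥ 6 mo; reserves 7.7 < 9 mo → does not qualify.
Qualifying: Product A, Product B. Lowest rate is 11.86% → Product B.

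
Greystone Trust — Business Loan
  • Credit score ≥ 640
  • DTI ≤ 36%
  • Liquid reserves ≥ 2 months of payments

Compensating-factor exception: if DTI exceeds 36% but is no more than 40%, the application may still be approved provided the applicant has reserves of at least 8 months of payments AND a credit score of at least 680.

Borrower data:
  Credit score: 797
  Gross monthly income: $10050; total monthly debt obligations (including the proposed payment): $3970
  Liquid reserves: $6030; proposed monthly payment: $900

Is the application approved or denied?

Credit score 797 ≥ 640 (meets base)
DTI = 3,970/10,050 = 39.5% > 36% — standard DTI limit exceeded.
Reserves = 6,030/900 = 6.7 months ≥ 2
DTI 39.5% is within the 36%–40% exception band; checking compensating factors.
Reserves 6.7 < 8 months; credit score 797 ≥ 680.
Compensating-factor requirement not fully met.

Denied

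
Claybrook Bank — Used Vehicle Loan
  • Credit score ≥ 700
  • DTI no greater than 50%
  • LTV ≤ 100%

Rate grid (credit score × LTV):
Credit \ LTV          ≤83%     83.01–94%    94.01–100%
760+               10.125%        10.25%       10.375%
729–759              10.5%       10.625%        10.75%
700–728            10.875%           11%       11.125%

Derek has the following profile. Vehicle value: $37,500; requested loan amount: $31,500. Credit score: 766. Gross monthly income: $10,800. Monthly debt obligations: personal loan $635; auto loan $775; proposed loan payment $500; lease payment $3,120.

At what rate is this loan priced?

Credit score 766 ≥ 700; Total monthly debts = (635 + 775 + 500 + 3,120) = 5,030. DTI = 5,030/10,800 = 46.6% ≤ 50%
Loan-to-value = 31,500/37,500 = 84% — pass (100% max)
Row: 766 falls in 760+. Column: 84% falls in 83.01–94%. Rate = 10.25%.

10.25%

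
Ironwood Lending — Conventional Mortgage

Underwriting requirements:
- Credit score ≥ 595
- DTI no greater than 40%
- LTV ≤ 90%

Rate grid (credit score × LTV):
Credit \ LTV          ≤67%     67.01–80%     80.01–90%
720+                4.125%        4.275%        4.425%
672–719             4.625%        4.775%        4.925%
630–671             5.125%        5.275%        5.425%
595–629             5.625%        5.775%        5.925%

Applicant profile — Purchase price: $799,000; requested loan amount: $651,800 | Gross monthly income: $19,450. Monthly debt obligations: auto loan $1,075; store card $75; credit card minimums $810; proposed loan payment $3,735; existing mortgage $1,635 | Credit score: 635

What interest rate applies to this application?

Credit score 635 ≥ 595; Total monthly debts = (1,075 + 75 + 810 + 3,735 + 1,635) = 7,330. DTI: 7,330 ÷ 19,450 = 37.7%, within the 40% cap
LTV: 651,800 ÷ 799,000 = 81.6%, within 90% cap
Row: 635 falls in 630–671. Column: 81.6% falls in 80.01–90%. Rate = 5.425%.

5.425%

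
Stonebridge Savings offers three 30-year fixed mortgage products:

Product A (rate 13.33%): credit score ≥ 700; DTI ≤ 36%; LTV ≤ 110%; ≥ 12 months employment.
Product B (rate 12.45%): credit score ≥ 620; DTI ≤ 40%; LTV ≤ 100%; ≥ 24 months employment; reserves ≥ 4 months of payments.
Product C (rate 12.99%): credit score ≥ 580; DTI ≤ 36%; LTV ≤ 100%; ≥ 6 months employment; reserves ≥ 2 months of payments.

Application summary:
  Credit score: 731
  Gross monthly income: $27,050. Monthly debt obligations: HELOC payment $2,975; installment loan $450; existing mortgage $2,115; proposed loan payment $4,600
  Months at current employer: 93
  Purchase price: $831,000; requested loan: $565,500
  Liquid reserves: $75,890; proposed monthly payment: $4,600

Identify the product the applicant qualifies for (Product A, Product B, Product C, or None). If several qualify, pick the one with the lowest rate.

Product B

Total debts = (2,975 + 450 + 2,115 + 4,600) = 10,140; DTI = 10,140/27,050 = 37.5%.
LTV = 565,500/831,000 = 68.1%.
Reserves = 75,890/4,600 = 16.5 months.
Product A: score 731 ≥ 700; DTI 37.5% > 36%; LTV 68.1% ≤ 110%; employment 93 ≥ 12 mo → does not qualify.
Product B: score 731 ≥ 620; DTI 37.5% ≤ 40%; LTV 68.1% ≤ 100%; employment 93 ≥ 24 mo; reserves 16.5 ≥ 4 mo → qualifies.
Product C: score 731 ≥ 580; DTI 37.5% > 36%; LTV 68.1% ≤ 100%; employment 93 ≥ 6 mo; reserves 16.5 ≥ 2 mo → does not qualify.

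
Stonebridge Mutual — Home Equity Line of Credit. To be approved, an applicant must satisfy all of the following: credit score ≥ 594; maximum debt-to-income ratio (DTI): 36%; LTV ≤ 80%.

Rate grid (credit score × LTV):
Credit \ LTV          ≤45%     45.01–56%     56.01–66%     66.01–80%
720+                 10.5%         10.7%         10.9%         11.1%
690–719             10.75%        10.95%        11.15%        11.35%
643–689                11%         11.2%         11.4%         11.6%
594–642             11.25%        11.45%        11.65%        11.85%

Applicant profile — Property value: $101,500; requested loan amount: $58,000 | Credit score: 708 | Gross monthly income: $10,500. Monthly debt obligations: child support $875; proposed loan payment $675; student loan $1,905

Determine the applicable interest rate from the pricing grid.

Credit score 708 ≥ 594; Total monthly debts = (875 + 675 + 1,905) = 3,455. DTI: 3,455 ÷ 10,500 = 32.9%, within the 36% cap
Loan-to-value = 58,000/101,500 = 57.1% — pass (80% max)
Credit 708 → row 690–719; LTV 57.1% → column 56.01–66%. Grid cell → 11.15%.

11.15%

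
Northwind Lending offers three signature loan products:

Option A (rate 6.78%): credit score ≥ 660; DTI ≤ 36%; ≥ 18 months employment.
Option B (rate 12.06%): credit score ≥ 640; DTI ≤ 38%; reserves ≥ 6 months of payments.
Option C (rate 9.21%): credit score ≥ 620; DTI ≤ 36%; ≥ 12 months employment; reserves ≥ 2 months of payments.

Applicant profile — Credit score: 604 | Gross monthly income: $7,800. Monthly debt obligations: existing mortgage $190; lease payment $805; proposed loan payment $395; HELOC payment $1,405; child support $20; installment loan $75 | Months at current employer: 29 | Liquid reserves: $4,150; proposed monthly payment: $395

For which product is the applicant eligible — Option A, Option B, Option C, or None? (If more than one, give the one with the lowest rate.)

None

Total debts = (190 + 805 + 395 + 1,405 + 20 + 75) = 2,890; DTI = 2,890/7,800 = 37.1%.
Reserves = 4,150/395 = 10.5 months.
Option A: score 604 < 660; DTI 37.1% > 36%; employment 29 ≥ 18 mo → does not qualify.
Option B: score 604 < 640; DTI 37.1% ≤ 38%; reserves 10.5 ≥ 6 mo → does not qualify.
Option C: score 604 < 620; DTI 37.1% > 36%; employment 29 ≥ 12 mo; reserves 10.5 ≥ 2 mo → does not qualify.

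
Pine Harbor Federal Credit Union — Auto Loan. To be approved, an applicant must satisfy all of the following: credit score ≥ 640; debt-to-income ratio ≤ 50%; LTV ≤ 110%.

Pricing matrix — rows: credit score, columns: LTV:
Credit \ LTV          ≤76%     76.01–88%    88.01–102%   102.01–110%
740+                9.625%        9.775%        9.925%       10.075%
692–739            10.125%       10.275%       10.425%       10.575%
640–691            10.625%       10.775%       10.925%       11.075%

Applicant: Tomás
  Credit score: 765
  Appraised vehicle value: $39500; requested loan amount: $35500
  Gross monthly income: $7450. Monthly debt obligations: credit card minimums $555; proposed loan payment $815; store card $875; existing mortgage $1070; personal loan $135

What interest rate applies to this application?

Credit score 765 ≥ 640; Total monthly debts = (555 + 815 + 875 + 1,070 + 135) = 3,450. Debt-to-income = 3,450/7,450 = 46.3% — meets 50% limit
LTV = 35,500/39,500 = 89.9% ≤ 110%
Row: 765 falls in 740+. Column: 89.9% falls in 88.01–102%. Rate = 9.925%.

9.925%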